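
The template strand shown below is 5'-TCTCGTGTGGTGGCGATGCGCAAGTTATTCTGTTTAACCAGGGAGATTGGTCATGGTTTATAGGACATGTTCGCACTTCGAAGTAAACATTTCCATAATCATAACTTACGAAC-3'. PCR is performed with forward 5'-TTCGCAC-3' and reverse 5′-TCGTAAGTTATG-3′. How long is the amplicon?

The forward primer matches the template at positions 70–76.
The reverse primer's reverse complement is CATAACTTACGA, which matches the template at positions 100–111.
Amplicon spans positions 70–111: 42 bp.

42 bp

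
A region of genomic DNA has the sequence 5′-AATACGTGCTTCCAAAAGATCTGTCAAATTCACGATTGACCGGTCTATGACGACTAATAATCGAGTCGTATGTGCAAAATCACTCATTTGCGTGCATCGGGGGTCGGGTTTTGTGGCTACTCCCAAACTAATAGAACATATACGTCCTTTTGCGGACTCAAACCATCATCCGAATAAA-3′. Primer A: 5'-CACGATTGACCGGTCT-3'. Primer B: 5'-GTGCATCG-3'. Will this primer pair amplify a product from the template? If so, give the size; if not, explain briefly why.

Primer A (CACGATTGACCGGTCT) matches the top strand at positions 31–46 (3' end points downstream).
Primer B (GTGCATCG) also matches the top strand directly, at positions 92–99 — its reverse complement CGATGCAC is not present.
Both primers anneal to the bottom strand with 3' ends pointing the same way, so neither can prime synthesis back toward the other.

No product — both primers anneal to the same strand and extend in the same direction.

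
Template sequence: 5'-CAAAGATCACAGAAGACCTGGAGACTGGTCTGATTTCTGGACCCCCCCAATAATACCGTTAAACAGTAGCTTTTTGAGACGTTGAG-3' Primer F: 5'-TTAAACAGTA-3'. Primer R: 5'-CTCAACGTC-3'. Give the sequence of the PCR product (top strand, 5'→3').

5'-TTAAACAGTAGCTTTTTGAGACGTTGAG-3'

The forward primer matches the template at positions 59–68.
Taking the reverse complement of CTCAACGTC gives GACGTTGAG, found at positions 78–86 on the template; the primer anneals here to the top strand with its 3' end pointing upstream.
The product is the template from position 59 through 86 (28 bp).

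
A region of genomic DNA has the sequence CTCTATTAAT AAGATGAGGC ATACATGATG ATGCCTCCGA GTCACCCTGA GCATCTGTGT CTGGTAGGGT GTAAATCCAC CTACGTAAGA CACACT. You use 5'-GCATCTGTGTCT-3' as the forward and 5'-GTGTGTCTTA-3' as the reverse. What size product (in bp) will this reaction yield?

Scanning the template, GCATCTGTGTCT occurs at positions 51–62; this primer anneals to the bottom strand there with its 3' end pointing downstream.
Reverse complement of the reverse primer: TAAGACACAC. This occurs on the top strand at positions 86–95.
Product length = (reverse-primer end) − (forward-primer start) + 1 = 95 − 51 + 1 = 45 bp.

45 bp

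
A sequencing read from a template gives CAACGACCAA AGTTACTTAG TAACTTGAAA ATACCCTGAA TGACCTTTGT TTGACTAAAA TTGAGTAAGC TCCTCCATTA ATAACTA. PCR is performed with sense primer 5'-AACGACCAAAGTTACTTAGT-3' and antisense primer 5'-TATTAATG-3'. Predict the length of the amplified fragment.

Forward primer AACGACCAAAGTTACTTAGT is found on the top strand at positions 2–21.
Taking the reverse complement of TATTAATG gives CATTAATA, found at positions 76–83 on the template; the primer anneals here to the top strand with its 3' end pointing upstream.
Amplicon spans positions 2–83: 82 bp.

82 bp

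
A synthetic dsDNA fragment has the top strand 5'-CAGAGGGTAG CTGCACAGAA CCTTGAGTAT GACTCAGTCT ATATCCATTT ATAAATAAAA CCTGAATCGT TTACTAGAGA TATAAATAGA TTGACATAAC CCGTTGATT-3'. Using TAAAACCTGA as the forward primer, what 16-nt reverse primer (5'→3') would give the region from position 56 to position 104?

The product's 3' end on the top strand is position 104.
The reverse primer anneals to the top strand over positions 89–104, i.e. to GATTGACATAACCCGT.
Its sequence written 5'→3' is the reverse complement: ACGGGTTATGTCAATC.

5'-ACGGGTTATGTCAATC-3'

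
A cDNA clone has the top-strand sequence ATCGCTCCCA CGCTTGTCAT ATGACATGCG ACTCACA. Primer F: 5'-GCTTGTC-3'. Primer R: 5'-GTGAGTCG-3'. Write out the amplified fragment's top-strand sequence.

The forward primer matches the template at positions 12–18.
Taking the reverse complement of GTGAGTCG gives CGACTCAC, found at positions 29–36 on the template; the primer anneals here to the top strand with its 3' end pointing upstream.
The product is the template from position 12 through 36 (25 bp).

5'-GCTTGTCATATGACATGCGACTCAC-3'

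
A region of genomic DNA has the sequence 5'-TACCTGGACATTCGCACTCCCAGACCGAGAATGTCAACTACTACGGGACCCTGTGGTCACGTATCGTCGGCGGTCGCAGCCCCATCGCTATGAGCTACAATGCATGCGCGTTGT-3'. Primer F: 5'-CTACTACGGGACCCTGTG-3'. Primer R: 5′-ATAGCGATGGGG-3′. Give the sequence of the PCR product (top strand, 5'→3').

The forward primer matches the template at positions 38–55.
The reverse primer's reverse complement is CCCCATCGCTAT, which matches the template at positions 80–91.
The product is the template from position 38 through 91 (54 bp).

5'-CTACTACGGGACCCTGTGGTCACGTATCGTCGGCGGTCGCAGCCCCATCGCTAT-3'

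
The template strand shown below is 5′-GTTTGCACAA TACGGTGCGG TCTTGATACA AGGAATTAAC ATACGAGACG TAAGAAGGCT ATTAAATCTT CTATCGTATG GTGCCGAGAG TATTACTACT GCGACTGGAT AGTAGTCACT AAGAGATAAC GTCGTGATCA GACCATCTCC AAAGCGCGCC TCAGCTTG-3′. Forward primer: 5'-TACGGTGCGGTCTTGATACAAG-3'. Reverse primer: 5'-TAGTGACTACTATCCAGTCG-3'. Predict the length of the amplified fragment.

Scanning the template, TACGGTGCGGTCTTGATACAAG occurs at positions 11–32; this primer anneals to the bottom strand there with its 3' end pointing downstream.
The reverse primer's reverse complement is CGACTGGATAGTAGTCACTA, which matches the template at positions 102–121.
Product length = (reverse-primer end) − (forward-primer start) + 1 = 121 − 11 + 1 = 111 bp.

111 bp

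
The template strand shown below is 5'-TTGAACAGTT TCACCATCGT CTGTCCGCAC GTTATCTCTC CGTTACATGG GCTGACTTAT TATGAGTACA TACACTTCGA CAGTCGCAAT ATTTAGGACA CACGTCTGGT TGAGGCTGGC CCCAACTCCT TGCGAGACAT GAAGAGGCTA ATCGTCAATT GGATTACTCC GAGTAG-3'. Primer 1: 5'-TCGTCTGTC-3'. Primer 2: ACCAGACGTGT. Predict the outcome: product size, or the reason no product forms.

Yes — a 94 bp product.

Primer 1 (TCGTCTGTC) matches the top strand at positions 17–25; it acts as a forward primer.
Primer 2's reverse complement is ACACGTCTGGT, matching the top strand at positions 100–110; it acts as a reverse primer.
The 3' ends face each other across positions 17–110, giving a 94 bp product.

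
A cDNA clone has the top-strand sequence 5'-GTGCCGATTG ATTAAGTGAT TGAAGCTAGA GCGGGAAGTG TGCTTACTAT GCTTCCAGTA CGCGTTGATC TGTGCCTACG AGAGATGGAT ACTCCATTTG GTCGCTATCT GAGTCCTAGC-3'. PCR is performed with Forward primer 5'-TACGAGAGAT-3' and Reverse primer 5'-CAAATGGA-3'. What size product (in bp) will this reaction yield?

Forward primer TACGAGAGAT is found on the top strand at positions 77–86.
Reverse complement of the reverse primer: TCCATTTG. This occurs on the top strand at positions 93–100.
Product length = (reverse-primer end) − (forward-primer start) + 1 = 100 − 77 + 1 = 24 bp.

24 bp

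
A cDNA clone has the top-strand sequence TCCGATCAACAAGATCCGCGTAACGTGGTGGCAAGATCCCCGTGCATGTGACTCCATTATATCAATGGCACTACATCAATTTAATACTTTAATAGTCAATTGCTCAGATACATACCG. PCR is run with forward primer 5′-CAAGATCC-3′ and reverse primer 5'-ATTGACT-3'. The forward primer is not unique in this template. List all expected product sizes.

The forward primer CAAGATCC matches the top strand at positions 10–17, 32–39.
The reverse primer's reverse complement is AGTCAAT, matching at positions 94–100.
Each forward site pairs with the reverse site to give a product ending at position 100: sizes 91, 69 bp.

91 bp, 69 bp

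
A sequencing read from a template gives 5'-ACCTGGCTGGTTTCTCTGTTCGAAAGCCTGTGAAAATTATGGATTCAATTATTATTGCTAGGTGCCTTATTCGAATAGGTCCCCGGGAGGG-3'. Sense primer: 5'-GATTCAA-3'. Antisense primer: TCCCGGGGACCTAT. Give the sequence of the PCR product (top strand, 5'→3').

Forward primer GATTCAA is found on the top strand at positions 42–48.
Taking the reverse complement of TCCCGGGGACCTAT gives ATAGGTCCCCGGGA, found at positions 75–88 on the template; the primer anneals here to the top strand with its 3' end pointing upstream.
The product is the template from position 42 through 88 (47 bp).

5'-GATTCAATTATTATTGCTAGGTGCCTTATTCGAATAGGTCCCCGGGA-3'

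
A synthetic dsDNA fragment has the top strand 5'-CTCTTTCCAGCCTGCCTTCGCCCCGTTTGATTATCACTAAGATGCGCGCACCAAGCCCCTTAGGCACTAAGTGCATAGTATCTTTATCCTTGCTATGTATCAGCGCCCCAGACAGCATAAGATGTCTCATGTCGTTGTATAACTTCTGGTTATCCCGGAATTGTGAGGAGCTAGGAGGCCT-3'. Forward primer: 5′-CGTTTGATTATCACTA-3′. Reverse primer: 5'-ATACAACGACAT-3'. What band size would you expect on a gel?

117 bp

The forward primer matches the template at positions 24–39.
Taking the reverse complement of ATACAACGACAT gives ATGTCGTTGTAT, found at positions 129–140 on the template; the primer anneals here to the top strand with its 3' end pointing upstream.
The product runs from position 24 to position 140, so its length is 140 − 24 + 1 = 117 bp.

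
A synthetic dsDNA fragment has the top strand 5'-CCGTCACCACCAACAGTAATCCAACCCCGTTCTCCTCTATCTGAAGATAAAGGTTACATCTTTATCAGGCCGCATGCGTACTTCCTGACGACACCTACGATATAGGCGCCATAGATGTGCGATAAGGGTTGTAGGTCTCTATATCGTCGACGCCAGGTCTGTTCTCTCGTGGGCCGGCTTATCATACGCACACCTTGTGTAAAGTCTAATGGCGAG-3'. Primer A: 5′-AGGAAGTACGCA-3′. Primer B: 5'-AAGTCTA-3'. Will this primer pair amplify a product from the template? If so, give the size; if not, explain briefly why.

Primer A (AGGAAGTACGCA) has reverse complement TGCGTACTTCCT, which matches the top strand at positions 75–86; primer A anneals to the top strand there with its 3' end pointing upstream toward position 75.
Primer B (AAGTCTA) matches the top strand directly at positions 202–208; it anneals to the bottom strand with its 3' end pointing downstream toward position 208.
The 3' ends diverge (primer A extends toward position 1, primer B toward position 216), so the primers never converge on a shared product.

No product — the primers' 3' ends point away from each other.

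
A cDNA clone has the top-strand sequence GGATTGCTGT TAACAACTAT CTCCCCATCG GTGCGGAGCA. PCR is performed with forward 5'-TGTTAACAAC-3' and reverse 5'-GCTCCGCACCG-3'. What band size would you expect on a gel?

32 bp

Scanning the template, TGTTAACAAC occurs at positions 8–17; this primer anneals to the bottom strand there with its 3' end pointing downstream.
The reverse primer's reverse complement is CGGTGCGGAGC, which matches the template at positions 29–39.
The product runs from position 8 to position 39, so its length is 39 − 8 + 1 = 32 bp.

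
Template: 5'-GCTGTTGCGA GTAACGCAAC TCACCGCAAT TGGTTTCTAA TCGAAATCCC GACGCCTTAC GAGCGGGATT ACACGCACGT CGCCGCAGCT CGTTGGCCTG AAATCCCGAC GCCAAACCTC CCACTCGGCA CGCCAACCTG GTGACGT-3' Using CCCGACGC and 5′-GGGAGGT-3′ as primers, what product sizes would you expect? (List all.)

The forward primer CCCGACGC matches the top strand at positions 48–55, 105–112.
The reverse primer's reverse complement is ACCTCCC, matching at positions 116–122.
Each forward site pairs with the reverse site to give a product ending at position 122: sizes 75, 18 bp.

75 bp, 18 bp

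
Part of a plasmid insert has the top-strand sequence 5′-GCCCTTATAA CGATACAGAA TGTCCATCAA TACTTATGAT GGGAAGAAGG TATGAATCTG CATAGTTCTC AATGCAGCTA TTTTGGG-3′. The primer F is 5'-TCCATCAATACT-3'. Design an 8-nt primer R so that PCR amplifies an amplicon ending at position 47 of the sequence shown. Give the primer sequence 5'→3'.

The forward primer binds at positions 23–34; the product's 3' end on the top strand is position 47.
The reverse primer anneals to the top strand over positions 40–47, i.e. to TGGGAAGA.
Its sequence written 5'→3' is the reverse complement: TCTTCCCA.

5'-TCTTCCCA-3'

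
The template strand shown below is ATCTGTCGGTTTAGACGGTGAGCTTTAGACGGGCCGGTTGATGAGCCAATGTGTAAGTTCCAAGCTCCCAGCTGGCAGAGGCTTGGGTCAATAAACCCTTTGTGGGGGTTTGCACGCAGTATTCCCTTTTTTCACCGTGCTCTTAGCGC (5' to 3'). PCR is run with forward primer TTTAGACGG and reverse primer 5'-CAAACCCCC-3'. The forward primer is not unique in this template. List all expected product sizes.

103 bp, 89 bp

The forward primer TTTAGACGG matches the top strand at positions 10–18, 24–32.
The reverse primer's reverse complement is GGGGGTTTG, matching at positions 104–112.
Each forward site pairs with the reverse site to give a product ending at position 112: sizes 103, 89 bp.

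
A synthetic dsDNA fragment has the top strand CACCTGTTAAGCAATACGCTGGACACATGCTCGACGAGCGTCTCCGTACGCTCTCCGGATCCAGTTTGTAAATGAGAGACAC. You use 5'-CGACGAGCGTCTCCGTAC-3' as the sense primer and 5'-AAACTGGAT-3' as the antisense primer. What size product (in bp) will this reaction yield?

Forward primer CGACGAGCGTCTCCGTAC is found on the top strand at positions 32–49.
The reverse primer's reverse complement is ATCCAGTTT, which matches the template at positions 59–67.
The product runs from position 32 to position 67, so its length is 67 − 32 + 1 = 36 bp.

36 bp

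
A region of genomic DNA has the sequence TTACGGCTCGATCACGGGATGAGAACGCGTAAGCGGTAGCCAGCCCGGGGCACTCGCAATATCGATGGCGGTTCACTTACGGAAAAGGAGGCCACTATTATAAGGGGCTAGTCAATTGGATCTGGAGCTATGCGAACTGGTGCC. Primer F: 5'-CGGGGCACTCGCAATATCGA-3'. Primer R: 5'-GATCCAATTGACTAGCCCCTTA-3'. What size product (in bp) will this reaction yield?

77 bp

Forward primer CGGGGCACTCGCAATATCGA is found on the top strand at positions 46–65.
The reverse primer's reverse complement is TAAGGGGCTAGTCAATTGGATC, which matches the template at positions 101–122.
The product runs from position 46 to position 122, so its length is 122 − 46 + 1 = 77 bp.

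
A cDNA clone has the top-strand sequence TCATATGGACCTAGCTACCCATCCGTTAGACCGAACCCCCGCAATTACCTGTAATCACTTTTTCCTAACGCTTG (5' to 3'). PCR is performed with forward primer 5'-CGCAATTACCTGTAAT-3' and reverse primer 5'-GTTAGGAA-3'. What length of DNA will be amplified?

30 bp

The forward primer matches the template at positions 40–55.
Taking the reverse complement of GTTAGGAA gives TTCCTAAC, found at positions 62–69 on the template; the primer anneals here to the top strand with its 3' end pointing upstream.
Product length = (reverse-primer end) − (forward-primer start) + 1 = 69 − 40 + 1 = 30 bp.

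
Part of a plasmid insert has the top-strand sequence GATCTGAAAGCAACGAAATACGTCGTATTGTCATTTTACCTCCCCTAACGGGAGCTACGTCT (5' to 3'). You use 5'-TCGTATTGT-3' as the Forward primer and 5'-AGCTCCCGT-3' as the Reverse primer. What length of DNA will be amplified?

34 bp

Scanning the template, TCGTATTGT occurs at positions 23–31; this primer anneals to the bottom strand there with its 3' end pointing downstream.
Taking the reverse complement of AGCTCCCGT gives ACGGGAGCT, found at positions 48–56 on the template; the primer anneals here to the top strand with its 3' end pointing upstream.
Product length = (reverse-primer end) − (forward-primer start) + 1 = 56 − 23 + 1 = 34 bp.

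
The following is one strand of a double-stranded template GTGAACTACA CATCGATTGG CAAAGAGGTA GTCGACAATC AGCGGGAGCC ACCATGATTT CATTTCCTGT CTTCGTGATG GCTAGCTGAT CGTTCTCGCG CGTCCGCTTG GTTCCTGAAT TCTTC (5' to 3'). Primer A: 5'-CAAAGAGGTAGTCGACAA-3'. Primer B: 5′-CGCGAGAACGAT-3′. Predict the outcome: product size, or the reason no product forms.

Primer A (CAAAGAGGTAGTCGACAA) matches the top strand at positions 21–38; it acts as a forward primer.
Primer B's reverse complement is ATCGTTCTCGCG, matching the top strand at positions 89–100; it acts as a reverse primer.
The 3' ends face each other across positions 21–100, giving an 80 bp product.

Yes — an 80 bp product.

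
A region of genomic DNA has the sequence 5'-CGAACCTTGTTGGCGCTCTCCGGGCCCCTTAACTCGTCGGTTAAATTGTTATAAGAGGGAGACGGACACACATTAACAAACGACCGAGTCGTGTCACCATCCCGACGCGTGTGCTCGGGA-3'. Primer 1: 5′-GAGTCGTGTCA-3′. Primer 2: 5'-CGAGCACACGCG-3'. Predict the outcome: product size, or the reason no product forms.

Yes — a 32 bp product.

Primer 1 (GAGTCGTGTCA) matches the top strand at positions 86–96; it acts as a forward primer.
Primer 2's reverse complement is CGCGTGTGCTCG, matching the top strand at positions 106–117; it acts as a reverse primer.
The 3' ends face each other across positions 86–117, giving a 32 bp product.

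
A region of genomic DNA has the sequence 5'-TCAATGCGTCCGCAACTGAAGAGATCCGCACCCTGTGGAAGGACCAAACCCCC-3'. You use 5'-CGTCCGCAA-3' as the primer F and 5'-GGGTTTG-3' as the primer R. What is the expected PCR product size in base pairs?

45 bp

Scanning the template, CGTCCGCAA occurs at positions 7–15; this primer anneals to the bottom strand there with its 3' end pointing downstream.
The reverse primer's reverse complement is CAAACCC, which matches the template at positions 45–51.
The product runs from position 7 to position 51, so its length is 51 − 7 + 1 = 45 bp.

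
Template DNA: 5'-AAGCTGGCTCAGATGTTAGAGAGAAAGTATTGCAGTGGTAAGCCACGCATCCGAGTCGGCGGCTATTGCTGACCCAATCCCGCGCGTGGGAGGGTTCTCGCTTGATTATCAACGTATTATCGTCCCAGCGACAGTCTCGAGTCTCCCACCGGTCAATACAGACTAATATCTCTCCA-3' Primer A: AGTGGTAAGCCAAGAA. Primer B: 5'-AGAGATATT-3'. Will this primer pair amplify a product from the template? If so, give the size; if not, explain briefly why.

No product — primer A has no binding site in the template.

Primer A (AGTGGTAAGCCAAGAA) does not match the top strand, and its reverse complement TTCTTGGCTTACCACT does not match either.
With no annealing site for primer A, no amplification occurs.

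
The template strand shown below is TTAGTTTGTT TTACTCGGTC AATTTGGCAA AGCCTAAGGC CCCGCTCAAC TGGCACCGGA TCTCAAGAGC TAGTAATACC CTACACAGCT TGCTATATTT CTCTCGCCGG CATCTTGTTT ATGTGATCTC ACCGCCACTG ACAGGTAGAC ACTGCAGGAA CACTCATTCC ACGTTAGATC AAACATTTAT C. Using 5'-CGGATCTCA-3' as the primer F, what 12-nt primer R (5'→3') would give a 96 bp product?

The forward primer binds at positions 57–65, so a 96 bp product ends at position 57 + 96 − 1 = 152.
The reverse primer anneals to the top strand over positions 141–152, i.e. to ACAGGTAGACAC.
Its sequence written 5'→3' is the reverse complement: GTGTCTACCTGT.

5'-GTGTCTACCTGT-3'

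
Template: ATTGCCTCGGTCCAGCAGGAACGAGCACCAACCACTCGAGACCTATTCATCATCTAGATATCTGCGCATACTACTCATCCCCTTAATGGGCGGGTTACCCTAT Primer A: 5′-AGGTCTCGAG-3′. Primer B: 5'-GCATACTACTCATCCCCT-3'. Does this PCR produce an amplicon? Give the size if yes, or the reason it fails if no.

Primer A (AGGTCTCGAG) has reverse complement CTCGAGACCT, which matches the top strand at positions 35–44; primer A anneals to the top strand there with its 3' end pointing upstream toward position 35.
Primer B (GCATACTACTCATCCCCT) matches the top strand directly at positions 66–83; it anneals to the bottom strand with its 3' end pointing downstream toward position 83.
The 3' ends diverge (primer A extends toward position 1, primer B toward position 103), so the primers never converge on a shared product.

No product — the primers' 3' ends point away from each other.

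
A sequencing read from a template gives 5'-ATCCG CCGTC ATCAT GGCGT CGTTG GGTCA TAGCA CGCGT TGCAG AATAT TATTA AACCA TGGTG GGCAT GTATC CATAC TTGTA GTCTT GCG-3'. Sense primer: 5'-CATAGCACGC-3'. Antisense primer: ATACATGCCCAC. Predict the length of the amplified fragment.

46 bp

The forward primer matches the template at positions 29–38.
The reverse primer's reverse complement is GTGGGCATGTAT, which matches the template at positions 63–74.
Amplicon spans positions 29–74: 46 bp.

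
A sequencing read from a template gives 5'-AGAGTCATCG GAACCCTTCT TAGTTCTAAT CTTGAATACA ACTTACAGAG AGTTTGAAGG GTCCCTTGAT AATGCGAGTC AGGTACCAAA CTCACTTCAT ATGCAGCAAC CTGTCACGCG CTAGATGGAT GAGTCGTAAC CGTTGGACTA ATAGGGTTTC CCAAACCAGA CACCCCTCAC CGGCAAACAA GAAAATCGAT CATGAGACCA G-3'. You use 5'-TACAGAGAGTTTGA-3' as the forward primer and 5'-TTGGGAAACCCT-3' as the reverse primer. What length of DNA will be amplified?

The forward primer matches the template at positions 44–57.
The reverse primer's reverse complement is AGGGTTTCCCAA, which matches the template at positions 153–164.
Product length = (reverse-primer end) − (forward-primer start) + 1 = 164 − 44 + 1 = 121 bp.

121 bp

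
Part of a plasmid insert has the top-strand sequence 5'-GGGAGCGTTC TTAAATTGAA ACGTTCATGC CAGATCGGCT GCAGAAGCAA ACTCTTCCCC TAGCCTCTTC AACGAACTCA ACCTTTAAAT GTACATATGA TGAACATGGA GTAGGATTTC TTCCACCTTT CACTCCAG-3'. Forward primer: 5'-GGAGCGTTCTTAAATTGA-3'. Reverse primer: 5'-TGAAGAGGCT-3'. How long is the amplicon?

Forward primer GGAGCGTTCTTAAATTGA is found on the top strand at positions 2–19.
Taking the reverse complement of TGAAGAGGCT gives AGCCTCTTCA, found at positions 62–71 on the template; the primer anneals here to the top strand with its 3' end pointing upstream.
Product length = (reverse-primer end) − (forward-primer start) + 1 = 71 − 2 + 1 = 70 bp.

70 bp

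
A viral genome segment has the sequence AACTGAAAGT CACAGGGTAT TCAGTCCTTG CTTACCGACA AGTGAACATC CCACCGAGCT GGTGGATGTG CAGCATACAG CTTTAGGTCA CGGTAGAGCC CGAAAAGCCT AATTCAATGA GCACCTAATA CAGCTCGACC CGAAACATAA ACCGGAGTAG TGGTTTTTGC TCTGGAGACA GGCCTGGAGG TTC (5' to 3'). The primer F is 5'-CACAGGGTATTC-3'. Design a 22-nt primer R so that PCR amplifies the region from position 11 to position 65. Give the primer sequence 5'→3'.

The product's 3' end on the top strand is position 65.
The reverse primer anneals to the top strand over positions 44–65, i.e. to GAACATCCCACCGAGCTGGTGG.
Its sequence written 5'→3' is the reverse complement: CCACCAGCTCGGTGGGATGTTC.

5'-CCACCAGCTCGGTGGGATGTTC-3'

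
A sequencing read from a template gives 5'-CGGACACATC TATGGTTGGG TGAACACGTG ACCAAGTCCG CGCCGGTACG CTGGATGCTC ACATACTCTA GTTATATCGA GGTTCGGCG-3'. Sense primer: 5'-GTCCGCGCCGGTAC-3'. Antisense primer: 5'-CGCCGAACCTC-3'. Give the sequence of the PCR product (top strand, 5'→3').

5'-GTCCGCGCCGGTACGCTGGATGCTCACATACTCTAGTTATATCGAGGTTCGGCG-3'

Scanning the template, GTCCGCGCCGGTAC occurs at positions 36–49; this primer anneals to the bottom strand there with its 3' end pointing downstream.
Taking the reverse complement of CGCCGAACCTC gives GAGGTTCGGCG, found at positions 79–89 on the template; the primer anneals here to the top strand with its 3' end pointing upstream.
The product is the template from position 36 through 89 (54 bp).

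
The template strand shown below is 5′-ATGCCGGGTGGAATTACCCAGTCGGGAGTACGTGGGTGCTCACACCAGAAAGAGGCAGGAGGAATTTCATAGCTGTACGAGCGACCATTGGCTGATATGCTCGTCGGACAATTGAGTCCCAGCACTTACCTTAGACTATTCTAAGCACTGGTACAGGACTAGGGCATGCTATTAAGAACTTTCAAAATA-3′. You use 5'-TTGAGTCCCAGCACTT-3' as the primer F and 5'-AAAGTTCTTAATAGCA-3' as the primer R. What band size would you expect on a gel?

71 bp

Forward primer TTGAGTCCCAGCACTT is found on the top strand at positions 112–127.
Reverse complement of the reverse primer: TGCTATTAAGAACTTT. This occurs on the top strand at positions 167–182.
The product runs from position 112 to position 182, so its length is 182 − 112 + 1 = 71 bp.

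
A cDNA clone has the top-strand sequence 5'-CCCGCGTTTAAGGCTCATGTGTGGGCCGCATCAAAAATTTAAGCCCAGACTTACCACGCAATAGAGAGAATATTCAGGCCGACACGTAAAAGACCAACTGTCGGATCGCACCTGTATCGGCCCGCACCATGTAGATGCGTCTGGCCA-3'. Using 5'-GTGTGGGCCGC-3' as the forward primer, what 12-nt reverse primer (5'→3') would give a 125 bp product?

The forward primer binds at positions 19–29, so a 125 bp product ends at position 19 + 125 − 1 = 143.
The reverse primer anneals to the top strand over positions 132–143, i.e. to TAGATGCGTCTG.
Its sequence written 5'→3' is the reverse complement: CAGACGCATCTA.

5'-CAGACGCATCTA-3'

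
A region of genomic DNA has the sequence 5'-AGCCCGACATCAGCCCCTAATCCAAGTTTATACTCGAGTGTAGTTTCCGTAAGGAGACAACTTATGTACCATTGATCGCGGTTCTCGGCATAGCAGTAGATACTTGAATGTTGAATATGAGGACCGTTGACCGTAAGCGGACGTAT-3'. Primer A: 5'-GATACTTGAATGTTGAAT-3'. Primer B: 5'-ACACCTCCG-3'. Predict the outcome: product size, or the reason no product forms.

Primer B (ACACCTCCG) does not match the top strand, and its reverse complement CGGAGGTGT does not match either.
With no annealing site for primer B, no amplification occurs.

No product — primer B has no binding site in the template.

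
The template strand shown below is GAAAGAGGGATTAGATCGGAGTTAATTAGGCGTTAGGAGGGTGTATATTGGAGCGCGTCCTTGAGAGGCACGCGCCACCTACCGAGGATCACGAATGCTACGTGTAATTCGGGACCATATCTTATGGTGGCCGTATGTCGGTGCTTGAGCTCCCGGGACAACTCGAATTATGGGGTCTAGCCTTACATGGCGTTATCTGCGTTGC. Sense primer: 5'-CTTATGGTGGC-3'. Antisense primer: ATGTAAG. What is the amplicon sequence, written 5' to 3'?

Forward primer CTTATGGTGGC is found on the top strand at positions 121–131.
Taking the reverse complement of ATGTAAG gives CTTACAT, found at positions 182–188 on the template; the primer anneals here to the top strand with its 3' end pointing upstream.
The product is the template from position 121 through 188 (68 bp).

5'-CTTATGGTGGCCGTATGTCGGTGCTTGAGCTCCCGGGACAACTCGAATTATGGGGTCTAGCCTTACAT-3'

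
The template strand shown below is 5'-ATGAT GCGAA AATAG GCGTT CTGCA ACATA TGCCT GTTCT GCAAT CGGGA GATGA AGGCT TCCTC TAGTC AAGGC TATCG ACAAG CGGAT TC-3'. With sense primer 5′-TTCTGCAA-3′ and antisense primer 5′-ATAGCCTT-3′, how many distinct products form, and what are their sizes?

Two products: 60 bp, 42 bp

The forward primer TTCTGCAA matches the top strand at positions 19–26, 37–44.
The reverse primer's reverse complement is AAGGCTAT, matching at positions 71–78.
Each forward site pairs with the reverse site to give a product ending at position 78: sizes 60, 42 bp.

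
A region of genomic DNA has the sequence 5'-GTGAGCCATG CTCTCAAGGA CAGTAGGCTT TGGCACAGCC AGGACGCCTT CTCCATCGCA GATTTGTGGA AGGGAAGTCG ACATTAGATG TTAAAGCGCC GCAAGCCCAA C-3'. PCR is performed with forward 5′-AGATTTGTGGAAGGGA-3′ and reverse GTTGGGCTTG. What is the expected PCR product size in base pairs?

52 bp

The forward primer matches the template at positions 60–75.
Taking the reverse complement of GTTGGGCTTG gives CAAGCCCAAC, found at positions 102–111 on the template; the primer anneals here to the top strand with its 3' end pointing upstream.
Product length = (reverse-primer end) − (forward-primer start) + 1 = 111 − 60 + 1 = 52 bp.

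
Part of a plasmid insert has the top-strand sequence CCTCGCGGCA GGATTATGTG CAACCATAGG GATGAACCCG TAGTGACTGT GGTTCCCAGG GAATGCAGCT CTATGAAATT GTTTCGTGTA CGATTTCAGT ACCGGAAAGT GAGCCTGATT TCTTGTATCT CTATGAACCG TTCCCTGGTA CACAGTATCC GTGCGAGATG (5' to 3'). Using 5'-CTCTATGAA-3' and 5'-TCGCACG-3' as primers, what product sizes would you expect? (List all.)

98 bp, 38 bp

The forward primer CTCTATGAA matches the top strand at positions 69–77, 129–137.
The reverse primer's reverse complement is CGTGCGA, matching at positions 160–166.
Each forward site pairs with the reverse site to give a product ending at position 166: sizes 98, 38 bp.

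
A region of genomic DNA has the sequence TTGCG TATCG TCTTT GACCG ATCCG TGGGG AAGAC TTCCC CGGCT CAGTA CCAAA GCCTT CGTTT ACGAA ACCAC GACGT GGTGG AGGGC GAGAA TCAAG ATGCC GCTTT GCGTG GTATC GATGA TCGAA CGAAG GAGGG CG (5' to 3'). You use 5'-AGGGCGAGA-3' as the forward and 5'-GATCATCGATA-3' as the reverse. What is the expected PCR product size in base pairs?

Forward primer AGGGCGAGA is found on the top strand at positions 86–94.
Taking the reverse complement of GATCATCGATA gives TATCGATGATC, found at positions 117–127 on the template; the primer anneals here to the top strand with its 3' end pointing upstream.
The product runs from position 86 to position 127, so its length is 127 − 86 + 1 = 42 bp.

42 bp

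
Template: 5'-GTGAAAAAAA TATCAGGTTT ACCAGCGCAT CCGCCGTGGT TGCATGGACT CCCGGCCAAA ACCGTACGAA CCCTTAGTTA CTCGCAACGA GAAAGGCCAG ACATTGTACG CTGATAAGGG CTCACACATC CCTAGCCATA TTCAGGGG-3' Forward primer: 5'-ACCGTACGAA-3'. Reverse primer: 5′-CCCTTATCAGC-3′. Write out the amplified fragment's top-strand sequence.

The forward primer matches the template at positions 61–70.
Taking the reverse complement of CCCTTATCAGC gives GCTGATAAGGG, found at positions 110–120 on the template; the primer anneals here to the top strand with its 3' end pointing upstream.
The product is the template from position 61 through 120 (60 bp).

5'-ACCGTACGAACCCTTAGTTACTCGCAACGAGAAAGGCCAGACATTGTACGCTGATAAGGG-3'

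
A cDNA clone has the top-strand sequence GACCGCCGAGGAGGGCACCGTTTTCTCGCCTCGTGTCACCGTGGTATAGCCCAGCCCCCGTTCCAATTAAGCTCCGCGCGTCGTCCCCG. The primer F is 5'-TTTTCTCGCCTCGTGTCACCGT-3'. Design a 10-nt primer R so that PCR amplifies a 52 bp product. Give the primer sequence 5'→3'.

5'-GCTTAATTGG-3'

The forward primer binds at positions 21–42, so a 52 bp product ends at position 21 + 52 − 1 = 72.
The reverse primer anneals to the top strand over positions 63–72, i.e. to CCAATTAAGC.
Its sequence written 5'→3' is the reverse complement: GCTTAATTGG.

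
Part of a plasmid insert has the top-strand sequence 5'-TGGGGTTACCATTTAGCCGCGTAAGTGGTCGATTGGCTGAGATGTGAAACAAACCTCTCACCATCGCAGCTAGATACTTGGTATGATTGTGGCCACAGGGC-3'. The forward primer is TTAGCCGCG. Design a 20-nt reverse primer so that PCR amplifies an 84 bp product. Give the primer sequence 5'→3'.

5'-GTGGCCACAATCATACCAAG-3'

The forward primer binds at positions 13–21, so an 84 bp product ends at position 13 + 84 − 1 = 96.
The reverse primer anneals to the top strand over positions 77–96, i.e. to CTTGGTATGATTGTGGCCAC.
Its sequence written 5'→3' is the reverse complement: GTGGCCACAATCATACCAAG.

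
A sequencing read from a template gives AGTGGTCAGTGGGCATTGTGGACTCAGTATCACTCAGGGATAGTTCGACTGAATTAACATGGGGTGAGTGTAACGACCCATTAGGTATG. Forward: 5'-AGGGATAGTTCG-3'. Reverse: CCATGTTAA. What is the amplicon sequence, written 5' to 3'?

The forward primer matches the template at positions 36–47.
Reverse complement of the reverse primer: TTAACATGG. This occurs on the top strand at positions 54–62.
The product is the template from position 36 through 62 (27 bp).

5'-AGGGATAGTTCGACTGAATTAACATGG-3'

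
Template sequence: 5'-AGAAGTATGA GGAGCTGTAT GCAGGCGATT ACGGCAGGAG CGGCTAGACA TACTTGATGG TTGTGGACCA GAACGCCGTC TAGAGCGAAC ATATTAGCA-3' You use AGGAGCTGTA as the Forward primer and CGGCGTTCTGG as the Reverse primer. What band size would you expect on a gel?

Forward primer AGGAGCTGTA is found on the top strand at positions 10–19.
The reverse primer's reverse complement is CCAGAACGCCG, which matches the template at positions 68–78.
The product runs from position 10 to position 78, so its length is 78 − 10 + 1 = 69 bp.

69 bp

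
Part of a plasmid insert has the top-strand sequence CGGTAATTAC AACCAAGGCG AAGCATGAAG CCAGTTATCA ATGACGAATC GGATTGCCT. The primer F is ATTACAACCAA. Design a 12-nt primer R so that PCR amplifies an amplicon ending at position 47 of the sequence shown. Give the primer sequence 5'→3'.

5'-TCGTCATTGATA-3'

The forward primer binds at positions 6–16; the product's 3' end on the top strand is position 47.
The reverse primer anneals to the top strand over positions 36–47, i.e. to TATCAATGACGA.
Its sequence written 5'→3' is the reverse complement: TCGTCATTGATA.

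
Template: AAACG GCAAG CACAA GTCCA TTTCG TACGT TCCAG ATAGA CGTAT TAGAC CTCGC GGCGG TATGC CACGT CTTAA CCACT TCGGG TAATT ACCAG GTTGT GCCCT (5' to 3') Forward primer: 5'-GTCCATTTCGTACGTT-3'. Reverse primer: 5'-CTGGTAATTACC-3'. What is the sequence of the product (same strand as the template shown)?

Scanning the template, GTCCATTTCGTACGTT occurs at positions 16–31; this primer anneals to the bottom strand there with its 3' end pointing downstream.
Taking the reverse complement of CTGGTAATTACC gives GGTAATTACCAG, found at positions 84–95 on the template; the primer anneals here to the top strand with its 3' end pointing upstream.
The product is the template from position 16 through 95 (80 bp).

5'-GTCCATTTCGTACGTTCCAGATAGACGTATTAGACCTCGCGGCGGTATGCCACGTCTTAACCACTTCGGGTAATTACCAG-3'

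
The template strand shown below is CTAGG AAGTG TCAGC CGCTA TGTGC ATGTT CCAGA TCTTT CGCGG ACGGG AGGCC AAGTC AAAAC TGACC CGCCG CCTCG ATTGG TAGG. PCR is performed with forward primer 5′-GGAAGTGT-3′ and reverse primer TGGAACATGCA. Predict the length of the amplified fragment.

The forward primer matches the template at positions 4–11.
Taking the reverse complement of TGGAACATGCA gives TGCATGTTCCA, found at positions 23–33 on the template; the primer anneals here to the top strand with its 3' end pointing upstream.
Amplicon spans positions 4–33: 30 bp.

30 bp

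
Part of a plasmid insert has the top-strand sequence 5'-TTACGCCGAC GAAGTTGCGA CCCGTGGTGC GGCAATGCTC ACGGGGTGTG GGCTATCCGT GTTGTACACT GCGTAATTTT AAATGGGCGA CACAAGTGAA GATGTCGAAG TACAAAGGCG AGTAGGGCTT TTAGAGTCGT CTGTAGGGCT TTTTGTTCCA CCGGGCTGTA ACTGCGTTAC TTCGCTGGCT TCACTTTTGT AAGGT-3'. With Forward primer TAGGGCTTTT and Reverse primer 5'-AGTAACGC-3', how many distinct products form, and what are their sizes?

Two products: 59 bp, 38 bp

The forward primer TAGGGCTTTT matches the top strand at positions 123–132, 144–153.
The reverse primer's reverse complement is GCGTTACT, matching at positions 174–181.
Each forward site pairs with the reverse site to give a product ending at position 181: sizes 59, 38 bp.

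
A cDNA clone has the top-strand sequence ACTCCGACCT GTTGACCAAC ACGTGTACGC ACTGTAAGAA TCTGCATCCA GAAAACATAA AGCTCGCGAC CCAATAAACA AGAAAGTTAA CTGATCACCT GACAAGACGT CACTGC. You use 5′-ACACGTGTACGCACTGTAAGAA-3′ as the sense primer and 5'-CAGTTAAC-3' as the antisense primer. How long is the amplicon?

75 bp

Forward primer ACACGTGTACGCACTGTAAGAA is found on the top strand at positions 19–40.
Reverse complement of the reverse primer: GTTAACTG. This occurs on the top strand at positions 86–93.
Amplicon spans positions 19–93: 75 bp.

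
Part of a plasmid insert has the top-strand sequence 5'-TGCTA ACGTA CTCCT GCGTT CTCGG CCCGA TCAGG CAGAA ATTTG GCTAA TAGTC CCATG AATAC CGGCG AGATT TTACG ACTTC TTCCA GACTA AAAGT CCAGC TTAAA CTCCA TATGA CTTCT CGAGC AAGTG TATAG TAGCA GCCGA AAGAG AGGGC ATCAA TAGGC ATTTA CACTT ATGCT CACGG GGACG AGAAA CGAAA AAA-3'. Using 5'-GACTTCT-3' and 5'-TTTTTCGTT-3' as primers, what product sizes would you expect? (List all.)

128 bp, 89 bp

The forward primer GACTTCT matches the top strand at positions 80–86, 119–125.
The reverse primer's reverse complement is AACGAAAAA, matching at positions 199–207.
Each forward site pairs with the reverse site to give a product ending at position 207: sizes 128, 89 bp.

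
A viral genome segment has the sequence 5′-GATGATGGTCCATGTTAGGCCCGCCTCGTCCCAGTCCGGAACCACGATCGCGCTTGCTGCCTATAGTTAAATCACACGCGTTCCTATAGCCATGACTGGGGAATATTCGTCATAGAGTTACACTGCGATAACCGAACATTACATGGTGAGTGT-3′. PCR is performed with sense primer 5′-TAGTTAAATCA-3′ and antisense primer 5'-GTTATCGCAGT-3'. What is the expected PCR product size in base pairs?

69 bp

The forward primer matches the template at positions 64–74.
The reverse primer's reverse complement is ACTGCGATAAC, which matches the template at positions 122–132.
The product runs from position 64 to position 132, so its length is 132 − 64 + 1 = 69 bp.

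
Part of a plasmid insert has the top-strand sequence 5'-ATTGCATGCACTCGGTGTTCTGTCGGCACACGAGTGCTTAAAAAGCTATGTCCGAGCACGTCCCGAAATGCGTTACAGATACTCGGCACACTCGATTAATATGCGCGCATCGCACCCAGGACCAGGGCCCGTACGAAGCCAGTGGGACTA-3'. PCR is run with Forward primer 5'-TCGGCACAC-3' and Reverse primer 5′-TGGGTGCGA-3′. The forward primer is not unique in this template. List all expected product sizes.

96 bp, 36 bp

The forward primer TCGGCACAC matches the top strand at positions 23–31, 83–91.
The reverse primer's reverse complement is TCGCACCCA, matching at positions 110–118.
Each forward site pairs with the reverse site to give a product ending at position 118: sizes 96, 36 bp.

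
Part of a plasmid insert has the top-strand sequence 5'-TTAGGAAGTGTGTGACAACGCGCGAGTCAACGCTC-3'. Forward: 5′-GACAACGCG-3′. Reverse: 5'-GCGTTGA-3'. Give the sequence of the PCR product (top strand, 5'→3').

The forward primer matches the template at positions 14–22.
The reverse primer's reverse complement is TCAACGC, which matches the template at positions 27–33.
The product is the template from position 14 through 33 (20 bp).

5'-GACAACGCGCGAGTCAACGC-3'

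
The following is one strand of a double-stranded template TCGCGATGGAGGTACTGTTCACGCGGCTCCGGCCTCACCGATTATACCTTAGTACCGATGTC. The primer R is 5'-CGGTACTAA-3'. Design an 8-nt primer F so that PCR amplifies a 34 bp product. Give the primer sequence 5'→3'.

5'-CGGCTCCG-3'

The reverse primer's reverse complement TTAGTACCG matches the template at positions 49–57, so the product ends at position 57.
A 34 bp product then starts at position 57 − 34 + 1 = 24.
The forward primer is identical to the top strand there: CGGCTCCG.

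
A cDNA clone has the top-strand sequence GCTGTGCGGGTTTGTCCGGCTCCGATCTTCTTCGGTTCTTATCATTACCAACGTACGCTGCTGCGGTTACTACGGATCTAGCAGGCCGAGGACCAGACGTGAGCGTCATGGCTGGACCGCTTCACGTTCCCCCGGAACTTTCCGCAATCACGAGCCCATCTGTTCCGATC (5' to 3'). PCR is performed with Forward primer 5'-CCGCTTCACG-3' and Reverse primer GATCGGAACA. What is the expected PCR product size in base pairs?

54 bp

The forward primer matches the template at positions 117–126.
Taking the reverse complement of GATCGGAACA gives TGTTCCGATC, found at positions 161–170 on the template; the primer anneals here to the top strand with its 3' end pointing upstream.
Amplicon spans positions 117–170: 54 bp.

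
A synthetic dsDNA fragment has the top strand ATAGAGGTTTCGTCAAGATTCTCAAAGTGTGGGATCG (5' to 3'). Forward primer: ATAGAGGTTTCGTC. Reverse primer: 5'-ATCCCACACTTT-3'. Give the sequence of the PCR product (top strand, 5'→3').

5'-ATAGAGGTTTCGTCAAGATTCTCAAAGTGTGGGAT-3'

Scanning the template, ATAGAGGTTTCGTC occurs at positions 1–14; this primer anneals to the bottom strand there with its 3' end pointing downstream.
The reverse primer's reverse complement is AAAGTGTGGGAT, which matches the template at positions 24–35.
The product is the template from position 1 through 35 (35 bp).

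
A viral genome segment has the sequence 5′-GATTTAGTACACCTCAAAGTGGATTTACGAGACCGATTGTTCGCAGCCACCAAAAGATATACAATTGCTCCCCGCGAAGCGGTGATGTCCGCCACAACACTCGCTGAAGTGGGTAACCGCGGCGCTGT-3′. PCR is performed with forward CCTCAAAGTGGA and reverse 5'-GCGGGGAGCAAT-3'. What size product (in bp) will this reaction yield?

Scanning the template, CCTCAAAGTGGA occurs at positions 12–23; this primer anneals to the bottom strand there with its 3' end pointing downstream.
The reverse primer's reverse complement is ATTGCTCCCCGC, which matches the template at positions 64–75.
Product length = (reverse-primer end) − (forward-primer start) + 1 = 75 − 12 + 1 = 64 bp.

64 bp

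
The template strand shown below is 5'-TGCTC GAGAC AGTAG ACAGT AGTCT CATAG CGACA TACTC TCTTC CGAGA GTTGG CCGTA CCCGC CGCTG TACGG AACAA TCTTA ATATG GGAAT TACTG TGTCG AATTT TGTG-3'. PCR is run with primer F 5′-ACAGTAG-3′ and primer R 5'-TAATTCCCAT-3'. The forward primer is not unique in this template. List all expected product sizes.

The forward primer ACAGTAG matches the top strand at positions 9–15, 16–22.
The reverse primer's reverse complement is ATGGGAATTA, matching at positions 88–97.
Each forward site pairs with the reverse site to give a product ending at position 97: sizes 89, 82 bp.

89 bp, 82 bp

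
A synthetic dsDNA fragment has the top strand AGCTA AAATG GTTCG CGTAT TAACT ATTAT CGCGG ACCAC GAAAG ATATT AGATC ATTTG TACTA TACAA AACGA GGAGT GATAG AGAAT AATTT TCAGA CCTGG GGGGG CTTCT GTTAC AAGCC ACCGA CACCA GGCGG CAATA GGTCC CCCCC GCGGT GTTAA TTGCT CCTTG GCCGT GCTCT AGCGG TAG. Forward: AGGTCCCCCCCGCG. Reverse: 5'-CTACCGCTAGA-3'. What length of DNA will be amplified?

49 bp

Scanning the template, AGGTCCCCCCCGCG occurs at positions 145–158; this primer anneals to the bottom strand there with its 3' end pointing downstream.
The reverse primer's reverse complement is TCTAGCGGTAG, which matches the template at positions 183–193.
The product runs from position 145 to position 193, so its length is 193 − 145 + 1 = 49 bp.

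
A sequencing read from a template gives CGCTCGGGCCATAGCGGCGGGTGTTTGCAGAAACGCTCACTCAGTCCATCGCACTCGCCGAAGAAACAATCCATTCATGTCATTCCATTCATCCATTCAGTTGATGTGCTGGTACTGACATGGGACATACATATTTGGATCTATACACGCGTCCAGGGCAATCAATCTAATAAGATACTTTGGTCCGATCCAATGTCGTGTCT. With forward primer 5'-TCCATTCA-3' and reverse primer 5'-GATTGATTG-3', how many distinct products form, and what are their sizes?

The forward primer TCCATTCA matches the top strand at positions 70–77, 84–91, 92–99.
The reverse primer's reverse complement is CAATCAATC, matching at positions 159–167.
Each forward site pairs with the reverse site to give a product ending at position 167: sizes 98, 84, 76 bp.

Three products: 98 bp, 84 bp, 76 bp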